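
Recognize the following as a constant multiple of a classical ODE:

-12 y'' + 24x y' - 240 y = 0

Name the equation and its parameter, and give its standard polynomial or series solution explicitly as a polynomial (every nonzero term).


All three coefficients share the factor -12; dividing through by -12 gives  y'' - 2x y' + 20 y = 0.
This matches the Hermite equation y'' - 2x y' + 2n y = 0 with 2n = 20, so n = 10; the polynomial solution is H_10(x).
With y = sum_k a_k x^k, matching x^k gives (k+2)(k+1) a_{k+2} = 2(k - n) a_k = 2(k - 10) a_k. The right side vanishes at k = 10, so the series with the parity of 10 terminates at degree 10.
Standard normalization: leading coefficient of H_n is 2^n, so a_10 = 2^10 = 1024. Work downward with a_k = (k+1)(k+2) a_{k+2} / (2(k - n)):
  a_8 = (9)(10)(1024) / (2(8 - 10)) = 92160/(-4) = -23040
  a_6 = (7)(8)(-23040) / (2(6 - 10)) = -1290240/(-8) = 161280
  a_4 = (5)(6)(161280) / (2(4 - 10)) = 4838400/(-12) = -403200
  a_2 = (3)(4)(-403200) / (2(2 - 10)) = -4838400/(-16) = 302400
  a_0 = (1)(2)(302400) / (2(0 - 10)) = 604800/(-20) = -30240
Hence H_10(x) = 1024 x^10 - 23040 x^8 + 161280 x^6 - 403200 x^4 + 302400 x^2 - 30240.

H_10(x); series = 1024 x^10 - 23040 x^8 + 161280 x^6 - 403200 x^4 + 302400 x^2 - 30240


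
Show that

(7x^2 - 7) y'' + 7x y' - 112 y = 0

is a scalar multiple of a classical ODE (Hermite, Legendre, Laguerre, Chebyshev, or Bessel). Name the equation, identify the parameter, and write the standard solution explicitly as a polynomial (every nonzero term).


All three coefficients share the factor -7; dividing through by -7 gives  (1 - x^2) y'' - x y' + 16 y = 0.
This matches the Chebyshev equation (1 - x^2) y'' - x y' + n^2 y = 0 (note the -x y' term, not -2x y') with n^2 = 16, so n = 4; the polynomial solution is T_4(x).
With y = sum_k a_k x^k, matching x^k gives (k+2)(k+1) a_{k+2} = (k^2 - n^2) a_k = (k - 4)(k + 4) a_k. The right side vanishes at k = 4, so the series with the parity of 4 terminates at degree 4.
Standard normalization: leading coefficient of T_n is 2^(n-1), so a_4 = 2^3 = 8. Work downward with a_k = (k+1)(k+2) a_{k+2} / ((k - 4)(k + 4)):
  a_2 = (3)(4)(8) / ((2 - 4)(2 + 4)) = 96/(-12) = -8
  a_0 = (1)(2)(-8) / ((0 - 4)(0 + 4)) = -16/(-16) = 1
Hence T_4(x) = 8 x^4 - 8 x^2 + 1.

T_4(x); series = 8 x^4 - 8 x^2 + 1


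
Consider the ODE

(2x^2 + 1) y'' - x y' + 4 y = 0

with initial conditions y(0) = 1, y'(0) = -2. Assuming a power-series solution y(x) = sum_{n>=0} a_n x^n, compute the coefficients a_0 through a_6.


Ansatz: y(x) = sum_{n>=0} a_n x^n, so y'(x) = sum_{n>=1} n a_n x^(n-1) and y''(x) = sum_{n>=2} n(n-1) a_n x^(n-2).
Substitute into P(x) y'' + Q(x) y' + R(x) y = 0 with P(x) = 2x^2 + 1, Q(x) = -x, R(x) = 4, and match powers of x.
Initial conditions: a_0 = 1, a_1 = -2.
Setting the coefficient of each power of x to zero and solving order by order (substituting the coefficients already found):
  x^0: 2 a_2 + 4 a_0 = 0  ->  2 a_2 = -4 a_0 = -4  ->  a_2 = -2
  x^1: 6 a_3 + 3 a_1 = 0  ->  6 a_3 = -3 a_1 = 6  ->  a_3 = 1
  x^2: 12 a_4 + 6 a_2 = 0  ->  12 a_4 = -6 a_2 = 12  ->  a_4 = 1
  x^3: 20 a_5 + 13 a_3 = 0  ->  20 a_5 = -13 a_3 = -13  ->  a_5 = -13/20
  x^4: 30 a_6 + 24 a_4 = 0  ->  30 a_6 = -24 a_4 = -24  ->  a_6 = -4/5
Truncated series: y(x) = 1 - 2 x - 2 x^2 + x^3 + x^4 - (13/20) x^5 - (4/5) x^6 + O(x^7).

a_0 = 1; a_1 = -2; a_2 = -2; a_3 = 1; a_4 = 1; a_5 = -13/20; a_6 = -4/5


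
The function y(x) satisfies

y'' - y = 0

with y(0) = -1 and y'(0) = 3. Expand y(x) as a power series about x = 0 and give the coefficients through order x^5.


Ansatz: y(x) = sum_{n>=0} a_n x^n, so y'(x) = sum_{n>=1} n a_n x^(n-1) and y''(x) = sum_{n>=2} n(n-1) a_n x^(n-2).
Substitute into P(x) y'' + Q(x) y' + R(x) y = 0 with P(x) = 1, Q(x) = 0, R(x) = -1, and match powers of x.
Initial conditions: a_0 = -1, a_1 = 3.
Setting the coefficient of each power of x to zero and solving order by order (substituting the coefficients already found):
  x^0: 2 a_2 - a_0 = 0  ->  2 a_2 = a_0 = -1  ->  a_2 = -1/2
  x^1: 6 a_3 - a_1 = 0  ->  6 a_3 = a_1 = 3  ->  a_3 = 1/2
  x^2: 12 a_4 - a_2 = 0  ->  12 a_4 = a_2 = -1/2  ->  a_4 = -1/24
  x^3: 20 a_5 - a_3 = 0  ->  20 a_5 = a_3 = 1/2  ->  a_5 = 1/40
Truncated series: y(x) = -1 + 3 x - (1/2) x^2 + (1/2) x^3 - (1/24) x^4 + (1/40) x^5 + O(x^6).

a_0 = -1; a_1 = 3; a_2 = -1/2; a_3 = 1/2; a_4 = -1/24; a_5 = 1/40


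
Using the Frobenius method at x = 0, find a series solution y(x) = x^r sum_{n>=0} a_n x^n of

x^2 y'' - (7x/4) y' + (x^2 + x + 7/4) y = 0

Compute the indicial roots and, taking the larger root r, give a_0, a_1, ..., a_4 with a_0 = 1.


Write in Frobenius form y'' + (p(x)/x) y' + (q(x)/x^2) y = 0:
  p(x) = -7/4,  q(x) = x^2 + x + 7/4.
Indicial equation: r(r-1) + (-7/4) r + (7/4) = 0 -> roots r_1 = 7/4, r_2 = 1.
Take r = r_1 = 7/4. Let y(x) = x^r sum_{n>=0} a_n x^n with a_0 = 1.
Substitute y = x^r sum a_n x^n and match x^{r+n}. The recurrence is
  D(n) a_n + 1 a_{n-1} + 1 a_{n-2} = 0,  where D(n) = (r+n)(r+n-1) + (-7/4)(r+n) + (7/4).
  a_n = [-1 a_{n-1} - 1 a_{n-2}] / D(n).
Since the indicial polynomial factors as (r - r_1)(r - r_2), D(n) = (r_1 + n - r_1)(r_1 + n - r_2) = n(n + 3/4).
Evaluating step by step (a_0 = 1):
  n = 1: D(1) = 1(1 + 3/4) = 7/4; numerator = -1(1) = -1; a_1 = (-1)/(7/4) = -4/7
  n = 2: D(2) = 2(2 + 3/4) = 11/2; numerator = -1(-4/7) - 1(1) = -3/7; a_2 = (-3/7)/(11/2) = -6/77
  n = 3: D(3) = 3(3 + 3/4) = 45/4; numerator = -1(-6/77) - 1(-4/7) = 50/77; a_3 = (50/77)/(45/4) = 40/693
  n = 4: D(4) = 4(4 + 3/4) = 19; numerator = -1(40/693) - 1(-6/77) = 2/99; a_4 = (2/99)/(19) = 2/1881

r = 7/4; a_0 = 1; a_1 = -4/7; a_2 = -6/77; a_3 = 40/693; a_4 = 2/1881


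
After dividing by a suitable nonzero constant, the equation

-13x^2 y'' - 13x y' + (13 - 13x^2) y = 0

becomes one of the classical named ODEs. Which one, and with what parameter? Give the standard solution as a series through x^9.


All three coefficients share the factor -13; dividing through by -13 gives  x^2 y'' + x y' + (x^2 - 1) y = 0.
This matches the Bessel equation x^2 y'' + x y' + (x^2 - nu^2) y = 0 with nu^2 = 1, so nu = 1; the solution bounded at x = 0 is J_1(x).
Frobenius at x = 0: indicial roots ±nu; for r = nu the recurrence k(k + 2nu) c_k = -c_{k-2} gives the standard series J_nu(x) = sum_{k>=0} (-1)^k / (k! (k+nu)!) (x/2)^(2k+nu). Evaluate the first 5 terms:
  k = 0: (-1)^0 / (0! * 1! * 2^1) x^1 = 1/(1*1*2) x^1 = (1/2) x^1
  k = 1: (-1)^1 / (1! * 2! * 2^3) x^3 = -1/(1*2*8) x^3 = (-1/16) x^3
  k = 2: (-1)^2 / (2! * 3! * 2^5) x^5 = 1/(2*6*32) x^5 = (1/384) x^5
  k = 3: (-1)^3 / (3! * 4! * 2^7) x^7 = -1/(6*24*128) x^7 = (-1/18432) x^7
  k = 4: (-1)^4 / (4! * 5! * 2^9) x^9 = 1/(24*120*512) x^9 = (1/1474560) x^9
Hence J_1(x) = x^9/1474560 - x^7/18432 + x^5/384 - x^3/16 + x/2 + ....

J_1(x); series = x^9/1474560 - x^7/18432 + x^5/384 - x^3/16 + x/2


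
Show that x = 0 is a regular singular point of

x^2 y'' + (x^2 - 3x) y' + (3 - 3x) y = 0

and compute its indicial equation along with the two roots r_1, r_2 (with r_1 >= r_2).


Divide by x^2 to reach normal form y'' + P_1(x) y' + P_2(x) y = 0 with P_1(x) = 1 - 3/x and P_2(x) = -3/x + 3/x^2.
x = 0 is a singular point because the y'-coefficient 1 - 3/x has a pole at x = 0 and the y-coefficient -3/x + 3/x^2 has a pole at x = 0.
It is a regular singular point because x P_1(x) = p(x) = x - 3 and x^2 P_2(x) = q(x) = 3 - 3x are polynomials, hence analytic at x = 0.
p(0) = -3,  q(0) = 3.
Indicial equation: r(r-1) + p(0) r + q(0) = 0, i.e. r^2 + (p(0) - 1) r + q(0) = 0, i.e. r^2 - 4 r + 3 = 0.
Discriminant: (-4)^2 - 4(3) = 4, so r = (4 ± 2)/2.
Solving: r_1 = 3, r_2 = 1.

indicial: r^2 - 4 r + 3 = 0; roots r_1 = 3, r_2 = 1


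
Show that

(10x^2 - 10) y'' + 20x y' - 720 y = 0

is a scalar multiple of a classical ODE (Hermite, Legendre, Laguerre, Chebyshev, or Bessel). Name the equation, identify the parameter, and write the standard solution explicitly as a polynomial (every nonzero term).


All three coefficients share the factor -10; dividing through by -10 gives  (1 - x^2) y'' - 2x y' + 72 y = 0.
This matches the Legendre equation (1 - x^2) y'' - 2x y' + n(n+1) y = 0 (note the -2x y' term) with n(n+1) = 72, so n = 8; the polynomial solution is P_8(x).
With y = sum_k a_k x^k, matching x^k gives (k+2)(k+1) a_{k+2} = [k(k+1) - n(n+1)] a_k = (k - 8)(k + 9) a_k. The right side vanishes at k = 8, so the series with the parity of 8 terminates at degree 8.
Standard normalization (P_n(1) = 1): leading coefficient (2n)!/(2^n (n!)^2) = 20922789888000/(256*1625702400) = 6435/128, so a_8 = 6435/128. Work downward with a_k = (k+1)(k+2) a_{k+2} / ((k - 8)(k + 9)):
  a_6 = (7)(8)(6435/128) / ((6 - 8)(6 + 9)) = (45045/16)/(-30) = -3003/32
  a_4 = (5)(6)(-3003/32) / ((4 - 8)(4 + 9)) = (-45045/16)/(-52) = 3465/64
  a_2 = (3)(4)(3465/64) / ((2 - 8)(2 + 9)) = (10395/16)/(-66) = -315/32
  a_0 = (1)(2)(-315/32) / ((0 - 8)(0 + 9)) = (-315/16)/(-72) = 35/128
Hence P_8(x) = 6435 x^8/128 - 3003 x^6/32 + 3465 x^4/64 - 315 x^2/32 + 35/128.

P_8(x); series = 6435 x^8/128 - 3003 x^6/32 + 3465 x^4/64 - 315 x^2/32 + 35/128


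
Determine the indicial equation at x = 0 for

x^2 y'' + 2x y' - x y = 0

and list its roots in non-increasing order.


Divide by x^2 to reach normal form y'' + P_1(x) y' + P_2(x) y = 0 with P_1(x) = 2/x and P_2(x) = -1/x.
x = 0 is a singular point because the y'-coefficient 2/x has a pole at x = 0 and the y-coefficient -1/x has a pole at x = 0.
It is a regular singular point because x P_1(x) = p(x) = 2 and x^2 P_2(x) = q(x) = -x are polynomials, hence analytic at x = 0.
p(0) = 2,  q(0) = 0.
Indicial equation: r(r-1) + p(0) r + q(0) = 0, i.e. r^2 + (p(0) - 1) r + q(0) = 0, i.e. r^2 + 1 r = 0.
Discriminant: (1)^2 - 4(0) = 1, so r = (-1 ± 1)/2.
Solving: r_1 = 0, r_2 = -1.

indicial: r^2 + 1 r = 0; roots r_1 = 0, r_2 = -1


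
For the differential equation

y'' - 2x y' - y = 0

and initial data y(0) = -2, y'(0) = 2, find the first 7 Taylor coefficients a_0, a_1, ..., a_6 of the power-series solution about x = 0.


Ansatz: y(x) = sum_{n>=0} a_n x^n, so y'(x) = sum_{n>=1} n a_n x^(n-1) and y''(x) = sum_{n>=2} n(n-1) a_n x^(n-2).
Substitute into P(x) y'' + Q(x) y' + R(x) y = 0 with P(x) = 1, Q(x) = -2x, R(x) = -1, and match powers of x.
Initial conditions: a_0 = -2, a_1 = 2.
Setting the coefficient of each power of x to zero and solving order by order (substituting the coefficients already found):
  x^0: 2 a_2 - a_0 = 0  ->  2 a_2 = a_0 = -2  ->  a_2 = -1
  x^1: 6 a_3 - 3 a_1 = 0  ->  6 a_3 = 3 a_1 = 6  ->  a_3 = 1
  x^2: 12 a_4 - 5 a_2 = 0  ->  12 a_4 = 5 a_2 = -5  ->  a_4 = -5/12
  x^3: 20 a_5 - 7 a_3 = 0  ->  20 a_5 = 7 a_3 = 7  ->  a_5 = 7/20
  x^4: 30 a_6 - 9 a_4 = 0  ->  30 a_6 = 9 a_4 = -15/4  ->  a_6 = -1/8
Truncated series: y(x) = -2 + 2 x - x^2 + x^3 - (5/12) x^4 + (7/20) x^5 - (1/8) x^6 + O(x^7).

a_0 = -2; a_1 = 2; a_2 = -1; a_3 = 1; a_4 = -5/12; a_5 = 7/20; a_6 = -1/8


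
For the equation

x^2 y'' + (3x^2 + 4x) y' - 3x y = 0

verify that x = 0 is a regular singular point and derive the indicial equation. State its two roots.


Divide by x^2 to reach normal form y'' + P_1(x) y' + P_2(x) y = 0 with P_1(x) = 3 + 4/x and P_2(x) = -3/x.
x = 0 is a singular point because the y'-coefficient 3 + 4/x has a pole at x = 0 and the y-coefficient -3/x has a pole at x = 0.
It is a regular singular point because x P_1(x) = p(x) = 3x + 4 and x^2 P_2(x) = q(x) = -3x are polynomials, hence analytic at x = 0.
p(0) = 4,  q(0) = 0.
Indicial equation: r(r-1) + p(0) r + q(0) = 0, i.e. r^2 + (p(0) - 1) r + q(0) = 0, i.e. r^2 + 3 r = 0.
Discriminant: (3)^2 - 4(0) = 9, so r = (-3 ± 3)/2.
Solving: r_1 = 0, r_2 = -3.

indicial: r^2 + 3 r = 0; roots r_1 = 0, r_2 = -3


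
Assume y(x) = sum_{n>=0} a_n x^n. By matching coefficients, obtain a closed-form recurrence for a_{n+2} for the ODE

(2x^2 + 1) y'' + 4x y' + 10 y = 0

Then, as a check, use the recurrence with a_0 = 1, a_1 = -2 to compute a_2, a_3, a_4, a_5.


Substitute y = sum_n a_n x^n.
(1 + 2 x^2) y'' contributes (n+2)(n+1) a_{n+2} + 2 n(n-1) a_n at x^n.
4 x y'(x) contributes 4 n a_n at x^n.
10 y(x) contributes 10 a_n at x^n.
Matching x^n: (n+2)(n+1) a_{n+2} + (2 n(n-1) + 4 n + 10) a_n = 0.
Thus a_{n+2} = (-2 n(n-1) - 4 n - 10) / ((n+1)(n+2)) * a_n.

Check with a_0 = 1, a_1 = -2 (apply the recurrence for n = 0, 1, 2, 3): a_0 = 1, a_1 = -2, a_2 = -5, a_3 = 14/3, a_4 = 55/6, a_5 = -119/15.

a_(n+2) = (-2 n(n-1) - 4 n - 10) / ((n+1)(n+2)) * a_n; check: a_0 = 1, a_1 = -2, a_2 = -5, a_3 = 14/3, a_4 = 55/6, a_5 = -119/15


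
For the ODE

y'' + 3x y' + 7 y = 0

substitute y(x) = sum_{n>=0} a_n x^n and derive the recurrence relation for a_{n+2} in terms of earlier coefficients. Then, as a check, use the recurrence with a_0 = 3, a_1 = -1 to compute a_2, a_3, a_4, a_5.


Substitute y = sum_n a_n x^n.
y''(x) has coefficient (n+2)(n+1) a_{n+2} at x^n;
3 x y'(x) has coefficient 3 n a_n at x^n (shift);
7 y(x) has coefficient 7 a_n at x^n.
Matching x^n: (n+2)(n+1) a_{n+2} + (3n + 7) a_n = 0.
Thus a_{n+2} = (-3n - 7) / ((n+1)(n+2)) * a_n.

Check with a_0 = 3, a_1 = -1 (apply the recurrence for n = 0, 1, 2, 3): a_0 = 3, a_1 = -1, a_2 = -21/2, a_3 = 5/3, a_4 = 91/8, a_5 = -4/3.

a_(n+2) = (-3n - 7) / ((n+1)(n+2)) * a_n; check: a_0 = 3, a_1 = -1, a_2 = -21/2, a_3 = 5/3, a_4 = 91/8, a_5 = -4/3


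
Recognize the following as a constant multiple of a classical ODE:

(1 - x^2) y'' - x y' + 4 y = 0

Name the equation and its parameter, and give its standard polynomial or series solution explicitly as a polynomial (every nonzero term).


The equation is already in a standard form:  (1 - x^2) y'' - x y' + 4 y = 0.
This matches the Chebyshev equation (1 - x^2) y'' - x y' + n^2 y = 0 (note the -x y' term, not -2x y') with n^2 = 4, so n = 2; the polynomial solution is T_2(x).
With y = sum_k a_k x^k, matching x^k gives (k+2)(k+1) a_{k+2} = (k^2 - n^2) a_k = (k - 2)(k + 2) a_k. The right side vanishes at k = 2, so the series with the parity of 2 terminates at degree 2.
Standard normalization: leading coefficient of T_n is 2^(n-1), so a_2 = 2^1 = 2. Work downward with a_k = (k+1)(k+2) a_{k+2} / ((k - 2)(k + 2)):
  a_0 = (1)(2)(2) / ((0 - 2)(0 + 2)) = 4/(-4) = -1
Hence T_2(x) = 2 x^2 - 1.

T_2(x); series = 2 x^2 - 1


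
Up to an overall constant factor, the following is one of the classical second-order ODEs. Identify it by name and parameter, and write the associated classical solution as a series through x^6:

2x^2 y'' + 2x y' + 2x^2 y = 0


All three coefficients share the factor 2; dividing through by 2 gives  x^2 y'' + x y' + x^2 y = 0.
This matches the Bessel equation x^2 y'' + x y' + (x^2 - nu^2) y = 0 with nu^2 = 0, so nu = 0; the solution bounded at x = 0 is J_0(x).
Frobenius at x = 0: indicial roots ±nu; for r = nu the recurrence k(k + 2nu) c_k = -c_{k-2} gives the standard series J_nu(x) = sum_{k>=0} (-1)^k / (k! (k+nu)!) (x/2)^(2k+nu). Evaluate the first 4 terms:
  k = 0: (-1)^0 / (0! * 0! * 2^0) x^0 = 1/(1*1*1) x^0 = (1) x^0
  k = 1: (-1)^1 / (1! * 1! * 2^2) x^2 = -1/(1*1*4) x^2 = (-1/4) x^2
  k = 2: (-1)^2 / (2! * 2! * 2^4) x^4 = 1/(2*2*16) x^4 = (1/64) x^4
  k = 3: (-1)^3 / (3! * 3! * 2^6) x^6 = -1/(6*6*64) x^6 = (-1/2304) x^6
Hence J_0(x) = -x^6/2304 + x^4/64 - x^2/4 + 1 + ....

J_0(x); series = -x^6/2304 + x^4/64 - x^2/4 + 1


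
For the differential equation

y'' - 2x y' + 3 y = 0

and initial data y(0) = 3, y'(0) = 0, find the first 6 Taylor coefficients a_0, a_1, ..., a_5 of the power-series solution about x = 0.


Ansatz: y(x) = sum_{n>=0} a_n x^n, so y'(x) = sum_{n>=1} n a_n x^(n-1) and y''(x) = sum_{n>=2} n(n-1) a_n x^(n-2).
Substitute into P(x) y'' + Q(x) y' + R(x) y = 0 with P(x) = 1, Q(x) = -2x, R(x) = 3, and match powers of x.
Initial conditions: a_0 = 3, a_1 = 0.
Setting the coefficient of each power of x to zero and solving order by order (substituting the coefficients already found):
  x^0: 2 a_2 + 3 a_0 = 0  ->  2 a_2 = -3 a_0 = -9  ->  a_2 = -9/2
  x^1: 6 a_3 + a_1 = 0  ->  6 a_3 = -a_1 = 0  ->  a_3 = 0
  x^2: 12 a_4 - a_2 = 0  ->  12 a_4 = a_2 = -9/2  ->  a_4 = -3/8
  x^3: 20 a_5 - 3 a_3 = 0  ->  20 a_5 = 3 a_3 = 0  ->  a_5 = 0
Truncated series: y(x) = 3 - (9/2) x^2 - (3/8) x^4 + O(x^6).

a_0 = 3; a_1 = 0; a_2 = -9/2; a_3 = 0; a_4 = -3/8; a_5 = 0


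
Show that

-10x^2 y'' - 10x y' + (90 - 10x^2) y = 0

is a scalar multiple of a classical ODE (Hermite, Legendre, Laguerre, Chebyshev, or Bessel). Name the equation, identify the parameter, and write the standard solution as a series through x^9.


All three coefficients share the factor -10; dividing through by -10 gives  x^2 y'' + x y' + (x^2 - 9) y = 0.
This matches the Bessel equation x^2 y'' + x y' + (x^2 - nu^2) y = 0 with nu^2 = 9, so nu = 3; the solution bounded at x = 0 is J_3(x).
Frobenius at x = 0: indicial roots ±nu; for r = nu the recurrence k(k + 2nu) c_k = -c_{k-2} gives the standard series J_nu(x) = sum_{k>=0} (-1)^k / (k! (k+nu)!) (x/2)^(2k+nu). Evaluate the first 4 terms:
  k = 0: (-1)^0 / (0! * 3! * 2^3) x^3 = 1/(1*6*8) x^3 = (1/48) x^3
  k = 1: (-1)^1 / (1! * 4! * 2^5) x^5 = -1/(1*24*32) x^5 = (-1/768) x^5
  k = 2: (-1)^2 / (2! * 5! * 2^7) x^7 = 1/(2*120*128) x^7 = (1/30720) x^7
  k = 3: (-1)^3 / (3! * 6! * 2^9) x^9 = -1/(6*720*512) x^9 = (-1/2211840) x^9
Hence J_3(x) = -x^9/2211840 + x^7/30720 - x^5/768 + x^3/48 + ....

J_3(x); series = -x^9/2211840 + x^7/30720 - x^5/768 + x^3/48


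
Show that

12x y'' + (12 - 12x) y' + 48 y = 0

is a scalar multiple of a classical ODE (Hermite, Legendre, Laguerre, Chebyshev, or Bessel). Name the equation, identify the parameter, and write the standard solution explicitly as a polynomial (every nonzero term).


All three coefficients share the factor 12; dividing through by 12 gives  x y'' + (1 - x) y' + 4 y = 0.
This matches the Laguerre equation x y'' + (1 - x) y' + n y = 0 with n = 4; the polynomial solution is L_4(x).
With y = sum_k a_k x^k, matching x^k gives (k+1)k a_{k+1} + (k+1) a_{k+1} - k a_k + n a_k = 0, i.e. (k+1)^2 a_{k+1} = (k - n) a_k = (k - 4) a_k. The right side vanishes at k = 4, so the series terminates at degree 4.
Standard normalization L_n(0) = 1 gives a_0 = 1. Work upward with a_{k+1} = (k - 4) a_k / (k+1)^2:
  a_1 = (0 - 4)(1) / 1^2 = -4/1 = -4
  a_2 = (1 - 4)(-4) / 2^2 = 12/4 = 3
  a_3 = (2 - 4)(3) / 3^2 = -6/9 = -2/3
  a_4 = (3 - 4)(-2/3) / 4^2 = (2/3)/16 = 1/24
Hence L_4(x) = x^4/24 - 2 x^3/3 + 3 x^2 - 4 x + 1.

L_4(x); series = x^4/24 - 2 x^3/3 + 3 x^2 - 4 x + 1


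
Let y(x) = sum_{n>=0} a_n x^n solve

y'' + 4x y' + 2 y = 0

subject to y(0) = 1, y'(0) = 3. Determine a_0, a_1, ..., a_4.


Ansatz: y(x) = sum_{n>=0} a_n x^n, so y'(x) = sum_{n>=1} n a_n x^(n-1) and y''(x) = sum_{n>=2} n(n-1) a_n x^(n-2).
Substitute into P(x) y'' + Q(x) y' + R(x) y = 0 with P(x) = 1, Q(x) = 4x, R(x) = 2, and match powers of x.
Initial conditions: a_0 = 1, a_1 = 3.
Setting the coefficient of each power of x to zero and solving order by order (substituting the coefficients already found):
  x^0: 2 a_2 + 2 a_0 = 0  ->  2 a_2 = -2 a_0 = -2  ->  a_2 = -1
  x^1: 6 a_3 + 6 a_1 = 0  ->  6 a_3 = -6 a_1 = -18  ->  a_3 = -3
  x^2: 12 a_4 + 10 a_2 = 0  ->  12 a_4 = -10 a_2 = 10  ->  a_4 = 5/6
Truncated series: y(x) = 1 + 3 x - x^2 - 3 x^3 + (5/6) x^4 + O(x^5).

a_0 = 1; a_1 = 3; a_2 = -1; a_3 = -3; a_4 = 5/6


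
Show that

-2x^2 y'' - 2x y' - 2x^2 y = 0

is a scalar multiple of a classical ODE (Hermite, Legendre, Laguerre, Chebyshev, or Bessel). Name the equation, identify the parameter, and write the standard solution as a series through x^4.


All three coefficients share the factor -2; dividing through by -2 gives  x^2 y'' + x y' + x^2 y = 0.
This matches the Bessel equation x^2 y'' + x y' + (x^2 - nu^2) y = 0 with nu^2 = 0, so nu = 0; the solution bounded at x = 0 is J_0(x).
Frobenius at x = 0: indicial roots ±nu; for r = nu the recurrence k(k + 2nu) c_k = -c_{k-2} gives the standard series J_nu(x) = sum_{k>=0} (-1)^k / (k! (k+nu)!) (x/2)^(2k+nu). Evaluate the first 3 terms:
  k = 0: (-1)^0 / (0! * 0! * 2^0) x^0 = 1/(1*1*1) x^0 = (1) x^0
  k = 1: (-1)^1 / (1! * 1! * 2^2) x^2 = -1/(1*1*4) x^2 = (-1/4) x^2
  k = 2: (-1)^2 / (2! * 2! * 2^4) x^4 = 1/(2*2*16) x^4 = (1/64) x^4
Hence J_0(x) = x^4/64 - x^2/4 + 1 + ....

J_0(x); series = x^4/64 - x^2/4 + 1


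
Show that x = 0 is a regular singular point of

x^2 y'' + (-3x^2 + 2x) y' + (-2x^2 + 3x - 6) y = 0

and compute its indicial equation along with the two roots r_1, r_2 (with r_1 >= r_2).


Divide by x^2 to reach normal form y'' + P_1(x) y' + P_2(x) y = 0 with P_1(x) = -3 + 2/x and P_2(x) = -2 + 3/x - 6/x^2.
x = 0 is a singular point because the y'-coefficient -3 + 2/x has a pole at x = 0 and the y-coefficient -2 + 3/x - 6/x^2 has a pole at x = 0.
It is a regular singular point because x P_1(x) = p(x) = 2 - 3x and x^2 P_2(x) = q(x) = -2x^2 + 3x - 6 are polynomials, hence analytic at x = 0.
p(0) = 2,  q(0) = -6.
Indicial equation: r(r-1) + p(0) r + q(0) = 0, i.e. r^2 + (p(0) - 1) r + q(0) = 0, i.e. r^2 + 1 r - 6 = 0.
Discriminant: (1)^2 - 4(-6) = 25, so r = (-1 ± 5)/2.
Solving: r_1 = 2, r_2 = -3.

indicial: r^2 + 1 r - 6 = 0; roots r_1 = 2, r_2 = -3


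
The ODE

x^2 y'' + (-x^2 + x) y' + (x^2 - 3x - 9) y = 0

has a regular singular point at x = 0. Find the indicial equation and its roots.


Divide by x^2 to reach normal form y'' + P_1(x) y' + P_2(x) y = 0 with P_1(x) = -1 + 1/x and P_2(x) = 1 - 3/x - 9/x^2.
x = 0 is a singular point because the y'-coefficient -1 + 1/x has a pole at x = 0 and the y-coefficient 1 - 3/x - 9/x^2 has a pole at x = 0.
It is a regular singular point because x P_1(x) = p(x) = 1 - x and x^2 P_2(x) = q(x) = x^2 - 3x - 9 are polynomials, hence analytic at x = 0.
p(0) = 1,  q(0) = -9.
Indicial equation: r(r-1) + p(0) r + q(0) = 0, i.e. r^2 + (p(0) - 1) r + q(0) = 0, i.e. r^2 - 9 = 0.
Discriminant: (0)^2 - 4(-9) = 36, so r = (0 ± 6)/2.
Solving: r_1 = 3, r_2 = -3.

indicial: r^2 - 9 = 0; roots r_1 = 3, r_2 = -3


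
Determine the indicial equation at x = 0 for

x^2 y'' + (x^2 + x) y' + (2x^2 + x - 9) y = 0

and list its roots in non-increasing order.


Divide by x^2 to reach normal form y'' + P_1(x) y' + P_2(x) y = 0 with P_1(x) = 1 + 1/x and P_2(x) = 2 + 1/x - 9/x^2.
x = 0 is a singular point because the y'-coefficient 1 + 1/x has a pole at x = 0 and the y-coefficient 2 + 1/x - 9/x^2 has a pole at x = 0.
It is a regular singular point because x P_1(x) = p(x) = x + 1 and x^2 P_2(x) = q(x) = 2x^2 + x - 9 are polynomials, hence analytic at x = 0.
p(0) = 1,  q(0) = -9.
Indicial equation: r(r-1) + p(0) r + q(0) = 0, i.e. r^2 + (p(0) - 1) r + q(0) = 0, i.e. r^2 - 9 = 0.
Discriminant: (0)^2 - 4(-9) = 36, so r = (0 ± 6)/2.
Solving: r_1 = 3, r_2 = -3.

indicial: r^2 - 9 = 0; roots r_1 = 3, r_2 = -3


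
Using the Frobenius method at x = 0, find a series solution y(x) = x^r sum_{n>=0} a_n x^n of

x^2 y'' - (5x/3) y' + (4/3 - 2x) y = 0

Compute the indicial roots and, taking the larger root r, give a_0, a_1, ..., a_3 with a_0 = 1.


Write in Frobenius form y'' + (p(x)/x) y' + (q(x)/x^2) y = 0:
  p(x) = -5/3,  q(x) = 4/3 - 2x.
Indicial equation: r(r-1) + (-5/3) r + (4/3) = 0 -> roots r_1 = 2, r_2 = 2/3.
Take r = r_1 = 2. Let y(x) = x^r sum_{n>=0} a_n x^n with a_0 = 1.
Substitute y = x^r sum a_n x^n and match x^{r+n}. The recurrence is
  D(n) a_n - 2 a_{n-1} = 0,  where D(n) = (r+n)(r+n-1) + (-5/3)(r+n) + (4/3).
  a_n = 2 / D(n) * a_{n-1}.
Since the indicial polynomial factors as (r - r_1)(r - r_2), D(n) = (r_1 + n - r_1)(r_1 + n - r_2) = n(n + 4/3).
Evaluating step by step (a_0 = 1):
  n = 1: D(1) = 1(1 + 4/3) = 7/3; numerator = 2(1) = 2; a_1 = (2)/(7/3) = 6/7
  n = 2: D(2) = 2(2 + 4/3) = 20/3; numerator = 2(6/7) = 12/7; a_2 = (12/7)/(20/3) = 9/35
  n = 3: D(3) = 3(3 + 4/3) = 13; numerator = 2(9/35) = 18/35; a_3 = (18/35)/(13) = 18/455

r = 2; a_0 = 1; a_1 = 6/7; a_2 = 9/35; a_3 = 18/455


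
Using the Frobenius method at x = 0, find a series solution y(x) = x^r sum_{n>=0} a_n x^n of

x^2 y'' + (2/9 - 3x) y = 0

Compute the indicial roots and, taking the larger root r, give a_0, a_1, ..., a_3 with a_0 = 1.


Write in Frobenius form y'' + (p(x)/x) y' + (q(x)/x^2) y = 0:
  p(x) = 0,  q(x) = 2/9 - 3x.
Indicial equation: r(r-1) + (0) r + (2/9) = 0 -> roots r_1 = 2/3, r_2 = 1/3.
Take r = r_1 = 2/3. Let y(x) = x^r sum_{n>=0} a_n x^n with a_0 = 1.
Substitute y = x^r sum a_n x^n and match x^{r+n}. The recurrence is
  D(n) a_n - 3 a_{n-1} = 0,  where D(n) = (r+n)(r+n-1) + (0)(r+n) + (2/9).
  a_n = 3 / D(n) * a_{n-1}.
Since the indicial polynomial factors as (r - r_1)(r - r_2), D(n) = (r_1 + n - r_1)(r_1 + n - r_2) = n(n + 1/3).
Evaluating step by step (a_0 = 1):
  n = 1: D(1) = 1(1 + 1/3) = 4/3; numerator = 3(1) = 3; a_1 = (3)/(4/3) = 9/4
  n = 2: D(2) = 2(2 + 1/3) = 14/3; numerator = 3(9/4) = 27/4; a_2 = (27/4)/(14/3) = 81/56
  n = 3: D(3) = 3(3 + 1/3) = 10; numerator = 3(81/56) = 243/56; a_3 = (243/56)/(10) = 243/560

r = 2/3; a_0 = 1; a_1 = 9/4; a_2 = 81/56; a_3 = 243/560


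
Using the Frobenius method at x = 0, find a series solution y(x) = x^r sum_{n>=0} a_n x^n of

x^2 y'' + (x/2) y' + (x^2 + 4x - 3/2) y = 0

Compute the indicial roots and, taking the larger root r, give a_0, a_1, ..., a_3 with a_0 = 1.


Write in Frobenius form y'' + (p(x)/x) y' + (q(x)/x^2) y = 0:
  p(x) = 1/2,  q(x) = x^2 + 4x - 3/2.
Indicial equation: r(r-1) + (1/2) r + (-3/2) = 0 -> roots r_1 = 3/2, r_2 = -1.
Take r = r_1 = 3/2. Let y(x) = x^r sum_{n>=0} a_n x^n with a_0 = 1.
Substitute y = x^r sum a_n x^n and match x^{r+n}. The recurrence is
  D(n) a_n + 4 a_{n-1} + 1 a_{n-2} = 0,  where D(n) = (r+n)(r+n-1) + (1/2)(r+n) + (-3/2).
  a_n = [-4 a_{n-1} - 1 a_{n-2}] / D(n).
Since the indicial polynomial factors as (r - r_1)(r - r_2), D(n) = (r_1 + n - r_1)(r_1 + n - r_2) = n(n + 5/2).
Evaluating step by step (a_0 = 1):
  n = 1: D(1) = 1(1 + 5/2) = 7/2; numerator = -4(1) = -4; a_1 = (-4)/(7/2) = -8/7
  n = 2: D(2) = 2(2 + 5/2) = 9; numerator = -4(-8/7) - 1(1) = 25/7; a_2 = (25/7)/(9) = 25/63
  n = 3: D(3) = 3(3 + 5/2) = 33/2; numerator = -4(25/63) - 1(-8/7) = -4/9; a_3 = (-4/9)/(33/2) = -8/297

r = 3/2; a_0 = 1; a_1 = -8/7; a_2 = 25/63; a_3 = -8/297


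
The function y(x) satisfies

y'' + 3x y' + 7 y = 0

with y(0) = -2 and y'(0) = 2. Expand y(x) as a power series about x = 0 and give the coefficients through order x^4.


Ansatz: y(x) = sum_{n>=0} a_n x^n, so y'(x) = sum_{n>=1} n a_n x^(n-1) and y''(x) = sum_{n>=2} n(n-1) a_n x^(n-2).
Substitute into P(x) y'' + Q(x) y' + R(x) y = 0 with P(x) = 1, Q(x) = 3x, R(x) = 7, and match powers of x.
Initial conditions: a_0 = -2, a_1 = 2.
Setting the coefficient of each power of x to zero and solving order by order (substituting the coefficients already found):
  x^0: 2 a_2 + 7 a_0 = 0  ->  2 a_2 = -7 a_0 = 14  ->  a_2 = 7
  x^1: 6 a_3 + 10 a_1 = 0  ->  6 a_3 = -10 a_1 = -20  ->  a_3 = -10/3
  x^2: 12 a_4 + 13 a_2 = 0  ->  12 a_4 = -13 a_2 = -91  ->  a_4 = -91/12
Truncated series: y(x) = -2 + 2 x + 7 x^2 - (10/3) x^3 - (91/12) x^4 + O(x^5).

a_0 = -2; a_1 = 2; a_2 = 7; a_3 = -10/3; a_4 = -91/12


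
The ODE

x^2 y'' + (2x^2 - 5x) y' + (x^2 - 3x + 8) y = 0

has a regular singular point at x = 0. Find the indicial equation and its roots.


Divide by x^2 to reach normal form y'' + P_1(x) y' + P_2(x) y = 0 with P_1(x) = 2 - 5/x and P_2(x) = 1 - 3/x + 8/x^2.
x = 0 is a singular point because the y'-coefficient 2 - 5/x has a pole at x = 0 and the y-coefficient 1 - 3/x + 8/x^2 has a pole at x = 0.
It is a regular singular point because x P_1(x) = p(x) = 2x - 5 and x^2 P_2(x) = q(x) = x^2 - 3x + 8 are polynomials, hence analytic at x = 0.
p(0) = -5,  q(0) = 8.
Indicial equation: r(r-1) + p(0) r + q(0) = 0, i.e. r^2 + (p(0) - 1) r + q(0) = 0, i.e. r^2 - 6 r + 8 = 0.
Discriminant: (-6)^2 - 4(8) = 4, so r = (6 ± 2)/2.
Solving: r_1 = 4, r_2 = 2.

indicial: r^2 - 6 r + 8 = 0; roots r_1 = 4, r_2 = 2


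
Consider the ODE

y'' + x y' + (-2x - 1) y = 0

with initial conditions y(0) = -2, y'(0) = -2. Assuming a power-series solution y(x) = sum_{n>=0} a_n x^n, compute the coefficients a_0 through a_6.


Ansatz: y(x) = sum_{n>=0} a_n x^n, so y'(x) = sum_{n>=1} n a_n x^(n-1) and y''(x) = sum_{n>=2} n(n-1) a_n x^(n-2).
Substitute into P(x) y'' + Q(x) y' + R(x) y = 0 with P(x) = 1, Q(x) = x, R(x) = -2x - 1, and match powers of x.
Initial conditions: a_0 = -2, a_1 = -2.
Setting the coefficient of each power of x to zero and solving order by order (substituting the coefficients already found):
  x^0: 2 a_2 - a_0 = 0  ->  2 a_2 = a_0 = -2  ->  a_2 = -1
  x^1: 6 a_3 - 2 a_0 = 0  ->  6 a_3 = 2 a_0 = -4  ->  a_3 = -2/3
  x^2: 12 a_4 + a_2 - 2 a_1 = 0  ->  12 a_4 = -a_2 + 2 a_1 = -3  ->  a_4 = -1/4
  x^3: 20 a_5 + 2 a_3 - 2 a_2 = 0  ->  20 a_5 = -2 a_3 + 2 a_2 = -2/3  ->  a_5 = -1/30
  x^4: 30 a_6 + 3 a_4 - 2 a_3 = 0  ->  30 a_6 = -3 a_4 + 2 a_3 = -7/12  ->  a_6 = -7/360
Truncated series: y(x) = -2 - 2 x - x^2 - (2/3) x^3 - (1/4) x^4 - (1/30) x^5 - (7/360) x^6 + O(x^7).

a_0 = -2; a_1 = -2; a_2 = -1; a_3 = -2/3; a_4 = -1/4; a_5 = -1/30; a_6 = -7/360


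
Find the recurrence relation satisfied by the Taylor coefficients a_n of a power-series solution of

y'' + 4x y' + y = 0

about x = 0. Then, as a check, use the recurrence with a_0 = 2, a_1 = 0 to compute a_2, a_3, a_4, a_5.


Substitute y = sum_n a_n x^n.
y''(x) has coefficient (n+2)(n+1) a_{n+2} at x^n;
4 x y'(x) has coefficient 4 n a_n at x^n (shift);
y(x) has coefficient 1 a_n at x^n.
Matching x^n: (n+2)(n+1) a_{n+2} + (4n + 1) a_n = 0.
Thus a_{n+2} = (-4n - 1) / ((n+1)(n+2)) * a_n.

Check with a_0 = 2, a_1 = 0 (apply the recurrence for n = 0, 1, 2, 3): a_0 = 2, a_1 = 0, a_2 = -1, a_3 = 0, a_4 = 3/4, a_5 = 0.

a_(n+2) = (-4n - 1) / ((n+1)(n+2)) * a_n; check: a_0 = 2, a_1 = 0, a_2 = -1, a_3 = 0, a_4 = 3/4, a_5 = 0


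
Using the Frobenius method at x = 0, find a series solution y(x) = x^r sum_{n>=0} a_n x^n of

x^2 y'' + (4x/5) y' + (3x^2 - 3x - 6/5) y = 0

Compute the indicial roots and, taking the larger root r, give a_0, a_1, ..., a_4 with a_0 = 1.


Write in Frobenius form y'' + (p(x)/x) y' + (q(x)/x^2) y = 0:
  p(x) = 4/5,  q(x) = 3x^2 - 3x - 6/5.
Indicial equation: r(r-1) + (4/5) r + (-6/5) = 0 -> roots r_1 = 6/5, r_2 = -1.
Take r = r_1 = 6/5. Let y(x) = x^r sum_{n>=0} a_n x^n with a_0 = 1.
Substitute y = x^r sum a_n x^n and match x^{r+n}. The recurrence is
  D(n) a_n - 3 a_{n-1} + 3 a_{n-2} = 0,  where D(n) = (r+n)(r+n-1) + (4/5)(r+n) + (-6/5).
  a_n = [3 a_{n-1} - 3 a_{n-2}] / D(n).
Since the indicial polynomial factors as (r - r_1)(r - r_2), D(n) = (r_1 + n - r_1)(r_1 + n - r_2) = n(n + 11/5).
Evaluating step by step (a_0 = 1):
  n = 1: D(1) = 1(1 + 11/5) = 16/5; numerator = 3(1) = 3; a_1 = (3)/(16/5) = 15/16
  n = 2: D(2) = 2(2 + 11/5) = 42/5; numerator = 3(15/16) - 3(1) = -3/16; a_2 = (-3/16)/(42/5) = -5/224
  n = 3: D(3) = 3(3 + 11/5) = 78/5; numerator = 3(-5/224) - 3(15/16) = -645/224; a_3 = (-645/224)/(78/5) = -1075/5824
  n = 4: D(4) = 4(4 + 11/5) = 124/5; numerator = 3(-1075/5824) - 3(-5/224) = -405/832; a_4 = (-405/832)/(124/5) = -2025/103168

r = 6/5; a_0 = 1; a_1 = 15/16; a_2 = -5/224; a_3 = -1075/5824; a_4 = -2025/103168


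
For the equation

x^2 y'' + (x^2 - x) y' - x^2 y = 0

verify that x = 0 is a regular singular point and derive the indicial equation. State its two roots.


Divide by x^2 to reach normal form y'' + P_1(x) y' + P_2(x) y = 0 with P_1(x) = 1 - 1/x and P_2(x) = -1.
x = 0 is a singular point because the y'-coefficient 1 - 1/x has a pole at x = 0.
It is a regular singular point because x P_1(x) = p(x) = x - 1 and x^2 P_2(x) = q(x) = -x^2 are polynomials, hence analytic at x = 0.
p(0) = -1,  q(0) = 0.
Indicial equation: r(r-1) + p(0) r + q(0) = 0, i.e. r^2 + (p(0) - 1) r + q(0) = 0, i.e. r^2 - 2 r = 0.
Discriminant: (-2)^2 - 4(0) = 4, so r = (2 ± 2)/2.
Solving: r_1 = 2, r_2 = 0.

indicial: r^2 - 2 r = 0; roots r_1 = 2, r_2 = 0


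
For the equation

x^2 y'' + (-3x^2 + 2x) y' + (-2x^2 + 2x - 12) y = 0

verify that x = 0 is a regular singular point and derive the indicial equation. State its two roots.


Divide by x^2 to reach normal form y'' + P_1(x) y' + P_2(x) y = 0 with P_1(x) = -3 + 2/x and P_2(x) = -2 + 2/x - 12/x^2.
x = 0 is a singular point because the y'-coefficient -3 + 2/x has a pole at x = 0 and the y-coefficient -2 + 2/x - 12/x^2 has a pole at x = 0.
It is a regular singular point because x P_1(x) = p(x) = 2 - 3x and x^2 P_2(x) = q(x) = -2x^2 + 2x - 12 are polynomials, hence analytic at x = 0.
p(0) = 2,  q(0) = -12.
Indicial equation: r(r-1) + p(0) r + q(0) = 0, i.e. r^2 + (p(0) - 1) r + q(0) = 0, i.e. r^2 + 1 r - 12 = 0.
Discriminant: (1)^2 - 4(-12) = 49, so r = (-1 ± 7)/2.
Solving: r_1 = 3, r_2 = -4.

indicial: r^2 + 1 r - 12 = 0; roots r_1 = 3, r_2 = -4


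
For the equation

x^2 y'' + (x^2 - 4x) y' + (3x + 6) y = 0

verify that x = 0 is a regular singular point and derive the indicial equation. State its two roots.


Divide by x^2 to reach normal form y'' + P_1(x) y' + P_2(x) y = 0 with P_1(x) = 1 - 4/x and P_2(x) = 3/x + 6/x^2.
x = 0 is a singular point because the y'-coefficient 1 - 4/x has a pole at x = 0 and the y-coefficient 3/x + 6/x^2 has a pole at x = 0.
It is a regular singular point because x P_1(x) = p(x) = x - 4 and x^2 P_2(x) = q(x) = 3x + 6 are polynomials, hence analytic at x = 0.
p(0) = -4,  q(0) = 6.
Indicial equation: r(r-1) + p(0) r + q(0) = 0, i.e. r^2 + (p(0) - 1) r + q(0) = 0, i.e. r^2 - 5 r + 6 = 0.
Discriminant: (-5)^2 - 4(6) = 1, so r = (5 ± 1)/2.
Solving: r_1 = 3, r_2 = 2.

indicial: r^2 - 5 r + 6 = 0; roots r_1 = 3, r_2 = 2


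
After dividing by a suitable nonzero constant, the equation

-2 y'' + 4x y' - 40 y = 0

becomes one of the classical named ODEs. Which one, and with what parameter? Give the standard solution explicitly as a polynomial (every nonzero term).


All three coefficients share the factor -2; dividing through by -2 gives  y'' - 2x y' + 20 y = 0.
This matches the Hermite equation y'' - 2x y' + 2n y = 0 with 2n = 20, so n = 10; the polynomial solution is H_10(x).
With y = sum_k a_k x^k, matching x^k gives (k+2)(k+1) a_{k+2} = 2(k - n) a_k = 2(k - 10) a_k. The right side vanishes at k = 10, so the series with the parity of 10 terminates at degree 10.
Standard normalization: leading coefficient of H_n is 2^n, so a_10 = 2^10 = 1024. Work downward with a_k = (k+1)(k+2) a_{k+2} / (2(k - n)):
  a_8 = (9)(10)(1024) / (2(8 - 10)) = 92160/(-4) = -23040
  a_6 = (7)(8)(-23040) / (2(6 - 10)) = -1290240/(-8) = 161280
  a_4 = (5)(6)(161280) / (2(4 - 10)) = 4838400/(-12) = -403200
  a_2 = (3)(4)(-403200) / (2(2 - 10)) = -4838400/(-16) = 302400
  a_0 = (1)(2)(302400) / (2(0 - 10)) = 604800/(-20) = -30240
Hence H_10(x) = 1024 x^10 - 23040 x^8 + 161280 x^6 - 403200 x^4 + 302400 x^2 - 30240.

H_10(x); series = 1024 x^10 - 23040 x^8 + 161280 x^6 - 403200 x^4 + 302400 x^2 - 30240


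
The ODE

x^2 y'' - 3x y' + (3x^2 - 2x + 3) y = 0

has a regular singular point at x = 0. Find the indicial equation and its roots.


Divide by x^2 to reach normal form y'' + P_1(x) y' + P_2(x) y = 0 with P_1(x) = -3/x and P_2(x) = 3 - 2/x + 3/x^2.
x = 0 is a singular point because the y'-coefficient -3/x has a pole at x = 0 and the y-coefficient 3 - 2/x + 3/x^2 has a pole at x = 0.
It is a regular singular point because x P_1(x) = p(x) = -3 and x^2 P_2(x) = q(x) = 3x^2 - 2x + 3 are polynomials, hence analytic at x = 0.
p(0) = -3,  q(0) = 3.
Indicial equation: r(r-1) + p(0) r + q(0) = 0, i.e. r^2 + (p(0) - 1) r + q(0) = 0, i.e. r^2 - 4 r + 3 = 0.
Discriminant: (-4)^2 - 4(3) = 4, so r = (4 ± 2)/2.
Solving: r_1 = 3, r_2 = 1.

indicial: r^2 - 4 r + 3 = 0; roots r_1 = 3, r_2 = 1


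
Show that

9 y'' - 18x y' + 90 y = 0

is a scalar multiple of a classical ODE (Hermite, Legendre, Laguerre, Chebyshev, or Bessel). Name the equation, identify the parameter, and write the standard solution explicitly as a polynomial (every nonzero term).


All three coefficients share the factor 9; dividing through by 9 gives  y'' - 2x y' + 10 y = 0.
This matches the Hermite equation y'' - 2x y' + 2n y = 0 with 2n = 10, so n = 5; the polynomial solution is H_5(x).
With y = sum_k a_k x^k, matching x^k gives (k+2)(k+1) a_{k+2} = 2(k - n) a_k = 2(k - 5) a_k. The right side vanishes at k = 5, so the series with the parity of 5 terminates at degree 5.
Standard normalization: leading coefficient of H_n is 2^n, so a_5 = 2^5 = 32. Work downward with a_k = (k+1)(k+2) a_{k+2} / (2(k - n)):
  a_3 = (4)(5)(32) / (2(3 - 5)) = 640/(-4) = -160
  a_1 = (2)(3)(-160) / (2(1 - 5)) = -960/(-8) = 120
Hence H_5(x) = 32 x^5 - 160 x^3 + 120 x.

H_5(x); series = 32 x^5 - 160 x^3 + 120 x


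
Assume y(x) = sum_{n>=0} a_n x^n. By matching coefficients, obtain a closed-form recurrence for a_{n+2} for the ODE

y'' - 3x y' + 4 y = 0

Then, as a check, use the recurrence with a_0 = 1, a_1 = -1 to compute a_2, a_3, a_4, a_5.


Substitute y = sum_n a_n x^n.
y''(x) has coefficient (n+2)(n+1) a_{n+2} at x^n;
-3 x y'(x) has coefficient -3 n a_n at x^n (shift);
4 y(x) has coefficient 4 a_n at x^n.
Matching x^n: (n+2)(n+1) a_{n+2} + (-3n + 4) a_n = 0.
Thus a_{n+2} = (3n - 4) / ((n+1)(n+2)) * a_n.

Check with a_0 = 1, a_1 = -1 (apply the recurrence for n = 0, 1, 2, 3): a_0 = 1, a_1 = -1, a_2 = -2, a_3 = 1/6, a_4 = -1/3, a_5 = 1/24.

a_(n+2) = (3n - 4) / ((n+1)(n+2)) * a_n; check: a_0 = 1, a_1 = -1, a_2 = -2, a_3 = 1/6, a_4 = -1/3, a_5 = 1/24


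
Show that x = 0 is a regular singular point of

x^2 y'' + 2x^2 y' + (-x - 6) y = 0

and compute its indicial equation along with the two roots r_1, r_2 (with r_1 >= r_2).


Divide by x^2 to reach normal form y'' + P_1(x) y' + P_2(x) y = 0 with P_1(x) = 2 and P_2(x) = -1/x - 6/x^2.
x = 0 is a singular point because the y-coefficient -1/x - 6/x^2 has a pole at x = 0.
It is a regular singular point because x P_1(x) = p(x) = 2x and x^2 P_2(x) = q(x) = -x - 6 are polynomials, hence analytic at x = 0.
p(0) = 0,  q(0) = -6.
Indicial equation: r(r-1) + p(0) r + q(0) = 0, i.e. r^2 + (p(0) - 1) r + q(0) = 0, i.e. r^2 - 1 r - 6 = 0.
Discriminant: (-1)^2 - 4(-6) = 25, so r = (1 ± 5)/2.
Solving: r_1 = 3, r_2 = -2.

indicial: r^2 - 1 r - 6 = 0; roots r_1 = 3, r_2 = -2


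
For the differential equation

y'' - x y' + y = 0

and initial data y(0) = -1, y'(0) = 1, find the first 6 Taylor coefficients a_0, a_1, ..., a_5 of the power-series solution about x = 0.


Ansatz: y(x) = sum_{n>=0} a_n x^n, so y'(x) = sum_{n>=1} n a_n x^(n-1) and y''(x) = sum_{n>=2} n(n-1) a_n x^(n-2).
Substitute into P(x) y'' + Q(x) y' + R(x) y = 0 with P(x) = 1, Q(x) = -x, R(x) = 1, and match powers of x.
Initial conditions: a_0 = -1, a_1 = 1.
Setting the coefficient of each power of x to zero and solving order by order (substituting the coefficients already found):
  x^0: 2 a_2 + a_0 = 0  ->  2 a_2 = -a_0 = 1  ->  a_2 = 1/2
  x^1: 6 a_3 = 0  ->  a_3 = 0
  x^2: 12 a_4 - a_2 = 0  ->  12 a_4 = a_2 = 1/2  ->  a_4 = 1/24
  x^3: 20 a_5 - 2 a_3 = 0  ->  20 a_5 = 2 a_3 = 0  ->  a_5 = 0
Truncated series: y(x) = -1 + x + (1/2) x^2 + (1/24) x^4 + O(x^6).

a_0 = -1; a_1 = 1; a_2 = 1/2; a_3 = 0; a_4 = 1/24; a_5 = 0


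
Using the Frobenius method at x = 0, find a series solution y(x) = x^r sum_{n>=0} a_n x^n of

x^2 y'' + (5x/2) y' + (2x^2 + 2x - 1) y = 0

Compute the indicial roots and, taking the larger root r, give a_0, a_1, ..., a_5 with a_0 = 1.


Write in Frobenius form y'' + (p(x)/x) y' + (q(x)/x^2) y = 0:
  p(x) = 5/2,  q(x) = 2x^2 + 2x - 1.
Indicial equation: r(r-1) + (5/2) r + (-1) = 0 -> roots r_1 = 1/2, r_2 = -2.
Take r = r_1 = 1/2. Let y(x) = x^r sum_{n>=0} a_n x^n with a_0 = 1.
Substitute y = x^r sum a_n x^n and match x^{r+n}. The recurrence is
  D(n) a_n + 2 a_{n-1} + 2 a_{n-2} = 0,  where D(n) = (r+n)(r+n-1) + (5/2)(r+n) + (-1).
  a_n = [-2 a_{n-1} - 2 a_{n-2}] / D(n).
Since the indicial polynomial factors as (r - r_1)(r - r_2), D(n) = (r_1 + n - r_1)(r_1 + n - r_2) = n(n + 5/2).
Evaluating step by step (a_0 = 1):
  n = 1: D(1) = 1(1 + 5/2) = 7/2; numerator = -2(1) = -2; a_1 = (-2)/(7/2) = -4/7
  n = 2: D(2) = 2(2 + 5/2) = 9; numerator = -2(-4/7) - 2(1) = -6/7; a_2 = (-6/7)/(9) = -2/21
  n = 3: D(3) = 3(3 + 5/2) = 33/2; numerator = -2(-2/21) - 2(-4/7) = 4/3; a_3 = (4/3)/(33/2) = 8/99
  n = 4: D(4) = 4(4 + 5/2) = 26; numerator = -2(8/99) - 2(-2/21) = 20/693; a_4 = (20/693)/(26) = 10/9009
  n = 5: D(5) = 5(5 + 5/2) = 75/2; numerator = -2(10/9009) - 2(8/99) = -164/1001; a_5 = (-164/1001)/(75/2) = -328/75075

r = 1/2; a_0 = 1; a_1 = -4/7; a_2 = -2/21; a_3 = 8/99; a_4 = 10/9009; a_5 = -328/75075


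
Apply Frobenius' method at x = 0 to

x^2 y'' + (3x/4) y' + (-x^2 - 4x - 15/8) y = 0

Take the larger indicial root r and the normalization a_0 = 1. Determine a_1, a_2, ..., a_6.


Write in Frobenius form y'' + (p(x)/x) y' + (q(x)/x^2) y = 0:
  p(x) = 3/4,  q(x) = -x^2 - 4x - 15/8.
Indicial equation: r(r-1) + (3/4) r + (-15/8) = 0 -> roots r_1 = 3/2, r_2 = -5/4.
Take r = r_1 = 3/2. Let y(x) = x^r sum_{n>=0} a_n x^n with a_0 = 1.
Substitute y = x^r sum a_n x^n and match x^{r+n}. The recurrence is
  D(n) a_n - 4 a_{n-1} - 1 a_{n-2} = 0,  where D(n) = (r+n)(r+n-1) + (3/4)(r+n) + (-15/8).
  a_n = [4 a_{n-1} + 1 a_{n-2}] / D(n).
Since the indicial polynomial factors as (r - r_1)(r - r_2), D(n) = (r_1 + n - r_1)(r_1 + n - r_2) = n(n + 11/4).
Evaluating step by step (a_0 = 1):
  n = 1: D(1) = 1(1 + 11/4) = 15/4; numerator = 4(1) = 4; a_1 = (4)/(15/4) = 16/15
  n = 2: D(2) = 2(2 + 11/4) = 19/2; numerator = 4(16/15) + 1(1) = 79/15; a_2 = (79/15)/(19/2) = 158/285
  n = 3: D(3) = 3(3 + 11/4) = 69/4; numerator = 4(158/285) + 1(16/15) = 312/95; a_3 = (312/95)/(69/4) = 416/2185
  n = 4: D(4) = 4(4 + 11/4) = 27; numerator = 4(416/2185) + 1(158/285) = 454/345; a_4 = (454/345)/(27) = 454/9315
  n = 5: D(5) = 5(5 + 11/4) = 155/4; numerator = 4(454/9315) + 1(416/2185) = 13640/35397; a_5 = (13640/35397)/(155/4) = 352/35397
  n = 6: D(6) = 6(6 + 11/4) = 105/2; numerator = 4(352/35397) + 1(454/9315) = 5222/58995; a_6 = (5222/58995)/(105/2) = 1492/884925

r = 3/2; a_0 = 1; a_1 = 16/15; a_2 = 158/285; a_3 = 416/2185; a_4 = 454/9315; a_5 = 352/35397; a_6 = 1492/884925
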